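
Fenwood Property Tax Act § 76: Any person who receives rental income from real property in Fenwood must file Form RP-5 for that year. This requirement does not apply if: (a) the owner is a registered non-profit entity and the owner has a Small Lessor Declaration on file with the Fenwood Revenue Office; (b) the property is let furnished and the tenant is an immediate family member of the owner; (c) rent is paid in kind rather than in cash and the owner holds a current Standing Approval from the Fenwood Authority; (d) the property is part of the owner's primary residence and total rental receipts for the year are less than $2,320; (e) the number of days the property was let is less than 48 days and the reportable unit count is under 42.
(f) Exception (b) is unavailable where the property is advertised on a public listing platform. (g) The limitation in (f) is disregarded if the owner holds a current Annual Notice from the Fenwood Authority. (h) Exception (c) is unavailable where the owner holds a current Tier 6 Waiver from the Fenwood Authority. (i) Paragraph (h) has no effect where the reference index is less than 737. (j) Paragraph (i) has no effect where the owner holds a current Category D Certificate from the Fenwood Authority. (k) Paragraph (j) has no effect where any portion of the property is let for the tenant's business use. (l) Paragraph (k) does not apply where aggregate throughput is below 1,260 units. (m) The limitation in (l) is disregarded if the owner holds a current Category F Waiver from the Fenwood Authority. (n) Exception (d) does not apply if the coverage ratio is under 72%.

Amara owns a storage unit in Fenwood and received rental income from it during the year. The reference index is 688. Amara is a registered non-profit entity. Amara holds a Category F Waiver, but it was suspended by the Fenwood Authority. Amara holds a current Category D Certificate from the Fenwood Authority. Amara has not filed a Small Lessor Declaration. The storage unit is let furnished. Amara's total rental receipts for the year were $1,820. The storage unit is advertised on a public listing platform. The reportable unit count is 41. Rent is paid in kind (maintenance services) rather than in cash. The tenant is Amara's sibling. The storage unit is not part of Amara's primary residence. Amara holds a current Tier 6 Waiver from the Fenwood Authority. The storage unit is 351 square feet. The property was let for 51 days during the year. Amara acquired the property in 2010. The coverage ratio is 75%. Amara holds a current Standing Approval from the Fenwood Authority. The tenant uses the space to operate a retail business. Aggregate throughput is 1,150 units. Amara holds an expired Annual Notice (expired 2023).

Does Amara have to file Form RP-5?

Yes — Amara must file Form RP-5.

Exception (a) does not apply: no Small Lessor Declaration is on file.
Exception (b) is satisfied on its face — the property is let furnished; the tenant is an immediate family member. But: (f) is triggered — the property is publicly advertised. (g) is inapplicable (the Annual Notice is not current), so (f) stands. So (b) is unavailable.
Exception (c): rent is paid in kind; a current Standing Approval is held — every condition holds. But: (h) is triggered — a current Tier 6 Waiver is held. (i) is engaged (the reference index is 688, less than the 737 limit), but is displaced by (j): (j) applies — a current Category D Certificate is held. (k) operates (the space is let for business use), but is set aside by (l): (l) operates against (k): aggregate throughput is 1,150 units, below the 1,260 units limit. (m), which would lift (l), is not triggered — the Category F Waiver is not current. So (c) is unavailable.
Exception (d) does not apply: the storage unit is not part of the primary residence.
Exception (e) requires that the number of days the property was let is less than 48 days; but the number of days the property was let is 51 days, not less than 48 days, so (e) is unavailable.
No exception displaces § 76.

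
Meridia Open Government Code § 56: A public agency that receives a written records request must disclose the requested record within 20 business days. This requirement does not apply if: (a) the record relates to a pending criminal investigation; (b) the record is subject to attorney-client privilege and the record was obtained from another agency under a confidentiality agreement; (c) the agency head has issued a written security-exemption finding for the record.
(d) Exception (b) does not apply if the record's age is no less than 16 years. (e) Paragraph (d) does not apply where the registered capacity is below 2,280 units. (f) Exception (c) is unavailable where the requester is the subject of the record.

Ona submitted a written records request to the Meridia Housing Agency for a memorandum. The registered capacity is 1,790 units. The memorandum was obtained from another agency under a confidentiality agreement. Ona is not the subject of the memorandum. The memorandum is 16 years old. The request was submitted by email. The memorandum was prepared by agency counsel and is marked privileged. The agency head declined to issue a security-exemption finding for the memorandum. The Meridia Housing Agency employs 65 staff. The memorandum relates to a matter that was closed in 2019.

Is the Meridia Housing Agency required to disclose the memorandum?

No — exception (b) applies; the Meridia Housing Agency is not required to disclose the memorandum.

Exception (a) fails — the memorandum relates to a closed matter.
Exception (b)'s conditions are all satisfied: the memorandum is privileged; the memorandum was obtained under a confidentiality agreement. Considering the limiting provisions: (d) would limit (b) — the record's age is 16 years, meeting the 16 years threshold — but (e) sets (d) aside: (e) operates against (d): the registered capacity is 1,790 units, below the 2,280 units limit. Exception (b) stands.
Exception (c) fails — the agency head declined to issue a security-exemption finding.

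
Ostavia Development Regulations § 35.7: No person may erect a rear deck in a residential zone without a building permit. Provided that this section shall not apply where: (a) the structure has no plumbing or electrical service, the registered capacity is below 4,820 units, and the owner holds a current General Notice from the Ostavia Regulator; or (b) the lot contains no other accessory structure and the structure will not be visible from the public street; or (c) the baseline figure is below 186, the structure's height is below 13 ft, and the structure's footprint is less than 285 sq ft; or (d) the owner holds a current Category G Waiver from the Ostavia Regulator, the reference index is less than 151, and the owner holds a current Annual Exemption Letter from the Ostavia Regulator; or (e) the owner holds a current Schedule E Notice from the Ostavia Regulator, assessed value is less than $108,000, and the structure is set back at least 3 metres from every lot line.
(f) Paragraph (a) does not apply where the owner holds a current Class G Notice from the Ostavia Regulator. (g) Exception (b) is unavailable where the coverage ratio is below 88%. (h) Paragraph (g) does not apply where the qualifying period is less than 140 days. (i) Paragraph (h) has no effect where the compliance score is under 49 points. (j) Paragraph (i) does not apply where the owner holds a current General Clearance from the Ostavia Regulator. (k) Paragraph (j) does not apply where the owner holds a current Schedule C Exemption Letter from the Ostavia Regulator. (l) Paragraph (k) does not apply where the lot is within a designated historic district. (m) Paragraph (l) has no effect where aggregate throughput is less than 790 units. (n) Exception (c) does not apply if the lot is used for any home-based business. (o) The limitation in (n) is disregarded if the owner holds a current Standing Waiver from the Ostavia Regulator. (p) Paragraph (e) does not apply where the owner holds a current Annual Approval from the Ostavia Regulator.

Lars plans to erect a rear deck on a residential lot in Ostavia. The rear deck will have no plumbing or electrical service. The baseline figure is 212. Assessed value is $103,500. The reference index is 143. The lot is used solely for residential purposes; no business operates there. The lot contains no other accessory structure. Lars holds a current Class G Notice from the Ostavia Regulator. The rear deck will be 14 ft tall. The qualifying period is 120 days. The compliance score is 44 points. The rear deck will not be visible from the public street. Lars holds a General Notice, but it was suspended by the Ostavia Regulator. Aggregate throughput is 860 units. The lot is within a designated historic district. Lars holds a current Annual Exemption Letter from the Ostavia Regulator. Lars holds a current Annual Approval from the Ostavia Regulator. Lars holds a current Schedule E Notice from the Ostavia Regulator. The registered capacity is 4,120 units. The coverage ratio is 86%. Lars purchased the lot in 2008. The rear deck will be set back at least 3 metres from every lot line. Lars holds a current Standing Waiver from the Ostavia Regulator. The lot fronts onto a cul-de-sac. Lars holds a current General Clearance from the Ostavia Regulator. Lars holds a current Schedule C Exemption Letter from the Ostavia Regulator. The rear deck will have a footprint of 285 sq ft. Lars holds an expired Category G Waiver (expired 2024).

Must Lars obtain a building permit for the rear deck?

Exception (a) does not apply: the General Notice is not current.
Exception (b)'s conditions are all satisfied: the lot has no other accessory structure; the structure will not be visible from the street. Considering the limiting provisions: (g) operates (the coverage ratio is 86%, below the 88% limit), but is overridden by (h): (h) is triggered — the qualifying period is 120 days, less than the 140 days limit. (i) would limit (h) — the compliance score is 44 points, under the 49 points limit — but (j) sets (i) aside: (j) applies — a current General Clearance is held. (k) is engaged (a current Schedule C Exemption Letter is held), but is displaced by (l): (l) operates against (k): the lot is in a historic district. (m) is not triggered (aggregate throughput is 860 units, not less than 790 units), so (l) stands. (b) remains available.
Exception (c) requires that the baseline figure is below 186; but the baseline figure is 212, not below 186, so (c) is unavailable.
Exception (d) fails — there is no Category G Waiver in force.
Exception (e) is satisfied on its face — a current Schedule E Notice is held; assessed value is $103,500, less than the $108,000 limit; the setback is at least 3 m on every side. But: (p) operates against (e): a current Annual Approval is held. So (e) is unavailable.

No — exception (b) applies; Lars does not need a building permit.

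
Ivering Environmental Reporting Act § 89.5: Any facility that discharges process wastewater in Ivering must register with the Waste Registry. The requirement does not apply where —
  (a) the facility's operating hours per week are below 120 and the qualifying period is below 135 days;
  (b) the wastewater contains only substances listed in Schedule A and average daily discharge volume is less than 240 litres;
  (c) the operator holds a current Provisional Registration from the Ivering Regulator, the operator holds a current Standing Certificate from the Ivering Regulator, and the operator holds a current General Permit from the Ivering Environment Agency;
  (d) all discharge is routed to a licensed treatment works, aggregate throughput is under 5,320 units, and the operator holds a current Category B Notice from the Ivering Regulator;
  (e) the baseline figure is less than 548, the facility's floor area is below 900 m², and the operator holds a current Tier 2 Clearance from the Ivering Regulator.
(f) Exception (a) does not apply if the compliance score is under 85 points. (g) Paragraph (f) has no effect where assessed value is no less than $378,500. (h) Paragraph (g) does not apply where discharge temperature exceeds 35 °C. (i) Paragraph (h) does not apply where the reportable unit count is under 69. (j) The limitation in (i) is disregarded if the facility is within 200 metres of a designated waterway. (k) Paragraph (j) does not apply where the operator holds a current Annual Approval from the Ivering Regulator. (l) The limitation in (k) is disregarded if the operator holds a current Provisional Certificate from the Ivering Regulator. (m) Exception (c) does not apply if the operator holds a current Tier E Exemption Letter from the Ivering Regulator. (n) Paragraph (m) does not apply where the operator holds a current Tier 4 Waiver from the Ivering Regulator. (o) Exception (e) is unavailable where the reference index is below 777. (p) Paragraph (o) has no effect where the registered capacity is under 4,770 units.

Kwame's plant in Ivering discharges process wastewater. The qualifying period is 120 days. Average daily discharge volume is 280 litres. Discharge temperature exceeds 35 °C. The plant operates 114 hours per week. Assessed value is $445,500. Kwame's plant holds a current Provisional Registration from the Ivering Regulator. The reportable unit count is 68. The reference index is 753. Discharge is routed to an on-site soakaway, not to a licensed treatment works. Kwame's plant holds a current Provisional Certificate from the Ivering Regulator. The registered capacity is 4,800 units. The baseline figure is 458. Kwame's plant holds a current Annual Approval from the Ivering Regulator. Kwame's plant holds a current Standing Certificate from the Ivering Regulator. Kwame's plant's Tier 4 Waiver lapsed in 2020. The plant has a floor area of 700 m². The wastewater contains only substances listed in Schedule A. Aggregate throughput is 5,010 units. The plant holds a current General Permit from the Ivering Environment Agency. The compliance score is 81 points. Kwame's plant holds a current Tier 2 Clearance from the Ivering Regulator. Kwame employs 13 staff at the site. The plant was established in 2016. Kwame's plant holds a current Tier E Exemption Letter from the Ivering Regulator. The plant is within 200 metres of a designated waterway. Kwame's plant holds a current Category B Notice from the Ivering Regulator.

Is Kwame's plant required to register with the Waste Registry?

Yes — Kwame's plant must register with the Waste Registry.

Exception (a) is satisfied on its face — the facility's operating hours per week are 114, below the 120 limit; the qualifying period is 120 days, below the 135 days limit. Turning to paragraphs (f)–(l): (f) operates — the compliance score is 81 points, under the 85 points limit. (g) is engaged (assessed value is $445,500, meeting the $378,500 threshold), but is itself disapplied by (h): (h) is engaged — discharge temperature exceeds 35 °C. (i) would limit (h) — the reportable unit count is 68, under the 69 limit — but (j) sets (i) aside: (j) operates against (i): the plant is within 200 m of a designated waterway. (k) is triggered (a current Annual Approval is held), but is itself disapplied by (l): (l) applies — a current Provisional Certificate is held. So (a) is unavailable.
Exception (b) fails — average daily discharge volume is 280 litres, not less than 240 litres.
Exception (c)'s conditions are all satisfied: a current Provisional Registration is held; a current Standing Certificate is held; a current General Permit is held. However, paragraphs (m)–(n) must be considered: (m) operates against (c): a current Tier E Exemption Letter is held. (n), which would lift (m), is not triggered — there is no Tier 4 Waiver in force. So (c) is unavailable.
Exception (d) fails — discharge is not routed to a licensed treatment works.
Exception (e) is satisfied on its face — the baseline figure is 458, less than the 548 limit; the facility's floor area is 700 m², below the 900 m² limit; a current Tier 2 Clearance is held. But applying paragraphs (o)–(p): (o) applies — the reference index is 753, below the 777 limit. (p), which would lift (o), is not engaged — the registered capacity is 4,800 units, not under 4,770 units. (e) is therefore removed.
No exception displaces § 89.5.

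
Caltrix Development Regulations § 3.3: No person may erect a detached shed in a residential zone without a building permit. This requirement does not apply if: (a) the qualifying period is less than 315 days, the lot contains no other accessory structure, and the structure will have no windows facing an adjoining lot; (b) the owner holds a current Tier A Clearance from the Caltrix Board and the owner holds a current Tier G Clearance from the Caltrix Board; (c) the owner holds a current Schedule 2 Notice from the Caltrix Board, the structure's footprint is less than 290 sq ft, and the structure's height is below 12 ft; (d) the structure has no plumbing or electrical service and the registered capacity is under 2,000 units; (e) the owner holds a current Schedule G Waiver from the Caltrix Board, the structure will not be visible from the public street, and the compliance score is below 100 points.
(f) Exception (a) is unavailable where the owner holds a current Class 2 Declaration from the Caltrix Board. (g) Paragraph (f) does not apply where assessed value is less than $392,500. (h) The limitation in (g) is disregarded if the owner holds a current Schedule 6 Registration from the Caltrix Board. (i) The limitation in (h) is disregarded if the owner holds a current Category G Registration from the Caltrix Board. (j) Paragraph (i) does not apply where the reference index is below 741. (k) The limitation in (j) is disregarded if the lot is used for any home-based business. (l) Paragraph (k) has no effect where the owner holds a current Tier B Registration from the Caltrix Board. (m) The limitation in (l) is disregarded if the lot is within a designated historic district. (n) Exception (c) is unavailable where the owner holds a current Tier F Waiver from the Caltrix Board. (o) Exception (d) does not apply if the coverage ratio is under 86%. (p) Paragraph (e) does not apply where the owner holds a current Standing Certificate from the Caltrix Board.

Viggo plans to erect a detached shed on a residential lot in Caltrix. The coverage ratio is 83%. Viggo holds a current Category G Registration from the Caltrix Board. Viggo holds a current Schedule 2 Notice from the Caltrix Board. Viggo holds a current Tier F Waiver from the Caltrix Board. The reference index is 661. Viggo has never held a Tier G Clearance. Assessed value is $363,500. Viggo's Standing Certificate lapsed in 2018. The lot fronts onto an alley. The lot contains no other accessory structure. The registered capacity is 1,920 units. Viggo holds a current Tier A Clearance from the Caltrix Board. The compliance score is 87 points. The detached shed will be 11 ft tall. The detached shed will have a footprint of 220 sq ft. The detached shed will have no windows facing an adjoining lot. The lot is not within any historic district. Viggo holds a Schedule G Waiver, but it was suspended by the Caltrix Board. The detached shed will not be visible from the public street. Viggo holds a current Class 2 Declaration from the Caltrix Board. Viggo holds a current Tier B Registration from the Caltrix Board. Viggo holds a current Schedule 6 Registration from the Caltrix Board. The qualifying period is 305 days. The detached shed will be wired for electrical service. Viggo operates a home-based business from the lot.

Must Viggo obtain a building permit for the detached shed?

Exception (a)'s conditions are all satisfied: the qualifying period is 305 days, less than the 315 days limit; the lot has no other accessory structure; no windows face an adjoining lot. But: (f) applies — a current Class 2 Declaration is held. (g) would limit (f) — assessed value is $363,500, less than the $392,500 limit — but (h) sets (g) aside: (h) applies — a current Schedule 6 Registration is held. (i) would limit (h) — a current Category G Registration is held — but (j) sets (i) aside: (j) is engaged — the reference index is 661, below the 741 limit. (k) would limit (j) — a home-based business operates on the lot — but (l) sets (k) aside: (l) is engaged — a current Tier B Registration is held. (m), which would lift (l), does not operate here — the lot is not in a historic district. (a) is therefore removed.
Exception (b) fails — no current Tier G Clearance is held.
All of (c)'s requirements are met (a current Schedule 2 Notice is held; the structure's footprint is 220 sq ft, less than the 290 sq ft limit; the structure's height is 11 ft, below the 12 ft limit). However, paragraph (n) must be considered: (n) operates against (c): a current Tier F Waiver is held. Exception (c) does not apply.
Exception (d) does not apply: electrical service is planned.
Exception (e) does not apply: the Schedule G Waiver is not current.
None of the exceptions is available; § 3.3 applies in full.

Yes — Viggo must obtain a building permit.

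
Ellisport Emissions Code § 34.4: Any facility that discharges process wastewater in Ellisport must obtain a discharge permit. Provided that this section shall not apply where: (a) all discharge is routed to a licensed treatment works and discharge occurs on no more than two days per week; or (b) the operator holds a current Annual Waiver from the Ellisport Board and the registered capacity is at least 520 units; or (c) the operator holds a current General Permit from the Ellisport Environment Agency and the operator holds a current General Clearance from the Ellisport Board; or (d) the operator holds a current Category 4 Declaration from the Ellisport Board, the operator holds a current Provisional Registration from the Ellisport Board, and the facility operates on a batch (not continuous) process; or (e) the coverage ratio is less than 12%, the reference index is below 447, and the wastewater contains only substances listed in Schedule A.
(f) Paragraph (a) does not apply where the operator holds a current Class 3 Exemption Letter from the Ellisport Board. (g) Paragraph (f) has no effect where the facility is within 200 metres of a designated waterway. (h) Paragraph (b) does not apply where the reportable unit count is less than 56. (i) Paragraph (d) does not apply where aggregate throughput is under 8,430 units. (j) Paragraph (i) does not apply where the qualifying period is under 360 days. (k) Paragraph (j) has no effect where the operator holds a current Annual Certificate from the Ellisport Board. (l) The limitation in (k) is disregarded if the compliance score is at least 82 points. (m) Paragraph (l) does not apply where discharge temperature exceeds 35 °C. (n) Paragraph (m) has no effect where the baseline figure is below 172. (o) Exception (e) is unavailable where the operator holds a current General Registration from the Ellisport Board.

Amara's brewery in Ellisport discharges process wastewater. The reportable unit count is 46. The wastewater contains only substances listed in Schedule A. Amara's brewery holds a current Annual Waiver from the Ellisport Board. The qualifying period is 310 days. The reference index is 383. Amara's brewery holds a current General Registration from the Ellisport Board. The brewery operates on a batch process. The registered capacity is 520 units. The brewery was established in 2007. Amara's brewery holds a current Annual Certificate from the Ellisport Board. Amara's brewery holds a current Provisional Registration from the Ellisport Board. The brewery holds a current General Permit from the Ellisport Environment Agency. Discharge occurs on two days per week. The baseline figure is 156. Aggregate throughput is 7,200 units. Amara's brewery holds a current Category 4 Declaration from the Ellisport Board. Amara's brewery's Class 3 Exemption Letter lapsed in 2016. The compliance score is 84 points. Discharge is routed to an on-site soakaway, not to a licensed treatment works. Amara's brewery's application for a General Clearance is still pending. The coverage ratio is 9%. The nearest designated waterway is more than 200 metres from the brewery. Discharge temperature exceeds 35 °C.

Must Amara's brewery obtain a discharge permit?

Exception (a) fails — discharge is not routed to a licensed treatment works.
All of (b)'s requirements are met (a current Annual Waiver is held; the registered capacity is 520 units, meeting the 520 units threshold). However, paragraph (h) must be considered: (h) is engaged — the reportable unit count is 46, less than the 56 limit. So (b) is unavailable.
Exception (c) fails — there is no General Clearance in force.
Exception (d): a current Category 4 Declaration is held; a current Provisional Registration is held; the facility operates on a batch process — every condition holds. Considering the limiting provisions: (i) is engaged (aggregate throughput is 7,200 units, under the 8,430 units limit), but is set aside by (j): (j) operates against (i): the qualifying period is 310 days, under the 360 days limit. (k) is triggered (a current Annual Certificate is held), but is itself disapplied by (l): (l) is triggered — the compliance score is 84 points, meeting the 82 points threshold. (m) is triggered (discharge temperature exceeds 35 °C), but is overridden by (n): (n) operates against (m): the baseline figure is 156, below the 172 limit. So (d) applies.
All of (e)'s requirements are met (the coverage ratio is 9%, less than the 12% limit; the reference index is 383, below the 447 limit; the wastewater is Schedule-A-only). However, paragraph (o) must be considered: (o) operates against (e): a current General Registration is held. So (e) is unavailable.

No — exception (d) applies; Amara's brewery is not required to obtain a discharge permit.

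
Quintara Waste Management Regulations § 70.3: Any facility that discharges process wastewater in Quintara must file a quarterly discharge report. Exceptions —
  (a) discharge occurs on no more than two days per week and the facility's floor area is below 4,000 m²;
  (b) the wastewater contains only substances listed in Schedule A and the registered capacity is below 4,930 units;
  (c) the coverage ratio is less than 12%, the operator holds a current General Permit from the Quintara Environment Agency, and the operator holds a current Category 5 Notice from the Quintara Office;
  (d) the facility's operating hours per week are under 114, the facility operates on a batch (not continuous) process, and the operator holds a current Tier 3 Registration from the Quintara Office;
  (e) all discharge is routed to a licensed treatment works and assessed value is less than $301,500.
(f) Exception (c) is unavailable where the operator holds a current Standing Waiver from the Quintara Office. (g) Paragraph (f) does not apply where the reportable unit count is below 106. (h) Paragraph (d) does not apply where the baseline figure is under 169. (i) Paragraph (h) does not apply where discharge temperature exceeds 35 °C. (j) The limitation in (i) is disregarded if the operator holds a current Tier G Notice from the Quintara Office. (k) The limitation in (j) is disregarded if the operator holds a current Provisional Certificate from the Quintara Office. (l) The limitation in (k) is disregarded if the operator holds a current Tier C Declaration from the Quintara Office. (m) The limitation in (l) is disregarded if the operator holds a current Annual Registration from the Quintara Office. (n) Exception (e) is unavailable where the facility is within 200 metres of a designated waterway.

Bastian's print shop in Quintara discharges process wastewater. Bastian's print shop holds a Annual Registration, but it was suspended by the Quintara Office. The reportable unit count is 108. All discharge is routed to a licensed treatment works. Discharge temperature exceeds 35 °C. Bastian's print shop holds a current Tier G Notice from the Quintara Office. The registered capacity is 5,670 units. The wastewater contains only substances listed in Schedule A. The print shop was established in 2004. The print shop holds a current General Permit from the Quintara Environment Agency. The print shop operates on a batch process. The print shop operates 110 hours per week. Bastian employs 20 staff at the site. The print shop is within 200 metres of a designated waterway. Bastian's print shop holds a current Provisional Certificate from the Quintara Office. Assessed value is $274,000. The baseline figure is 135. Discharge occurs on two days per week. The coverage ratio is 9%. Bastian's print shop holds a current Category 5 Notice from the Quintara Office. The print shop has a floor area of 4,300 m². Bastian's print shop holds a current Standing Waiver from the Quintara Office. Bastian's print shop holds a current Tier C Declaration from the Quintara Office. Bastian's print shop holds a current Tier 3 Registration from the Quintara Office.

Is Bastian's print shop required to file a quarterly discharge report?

Yes — Bastian's print shop must file a quarterly discharge report.

Exception (a) requires that the facility's floor area is below 4,000 m²; but the facility's floor area is 4,300 m², not below 4,000 m², so (a) is unavailable.
Exception (b) fails — the registered capacity is 5,670 units, not below 4,930 units.
All of (c)'s requirements are met (the coverage ratio is 9%, less than the 12% limit; a current General Permit is held; a current Category 5 Notice is held). But applying paragraphs (f)–(g): (f) is engaged — a current Standing Waiver is held. (g), which would lift (f), is not triggered — the reportable unit count is 108, not below 106. Exception (c) does not apply.
Exception (d) is satisfied on its face — the facility's operating hours per week are 110, under the 114 limit; the facility operates on a batch process; a current Tier 3 Registration is held. But: (h) is engaged — the baseline figure is 135, under the 169 limit. (i) operates (discharge temperature exceeds 35 °C), but is itself disapplied by (j): (j) is triggered — a current Tier G Notice is held. (k) applies (a current Provisional Certificate is held), but yields to (l): (l) operates against (k): a current Tier C Declaration is held. (m) is not engaged (the Annual Registration is not current), so (l) stands. Exception (d) does not apply.
Exception (e): discharge is routed to a licensed treatment works; assessed value is $274,000, less than the $301,500 limit — every condition holds. But: (n) is engaged — the print shop is within 200 m of a designated waterway. (e) is therefore removed.
None of the exceptions is available; § 70.3 applies in full.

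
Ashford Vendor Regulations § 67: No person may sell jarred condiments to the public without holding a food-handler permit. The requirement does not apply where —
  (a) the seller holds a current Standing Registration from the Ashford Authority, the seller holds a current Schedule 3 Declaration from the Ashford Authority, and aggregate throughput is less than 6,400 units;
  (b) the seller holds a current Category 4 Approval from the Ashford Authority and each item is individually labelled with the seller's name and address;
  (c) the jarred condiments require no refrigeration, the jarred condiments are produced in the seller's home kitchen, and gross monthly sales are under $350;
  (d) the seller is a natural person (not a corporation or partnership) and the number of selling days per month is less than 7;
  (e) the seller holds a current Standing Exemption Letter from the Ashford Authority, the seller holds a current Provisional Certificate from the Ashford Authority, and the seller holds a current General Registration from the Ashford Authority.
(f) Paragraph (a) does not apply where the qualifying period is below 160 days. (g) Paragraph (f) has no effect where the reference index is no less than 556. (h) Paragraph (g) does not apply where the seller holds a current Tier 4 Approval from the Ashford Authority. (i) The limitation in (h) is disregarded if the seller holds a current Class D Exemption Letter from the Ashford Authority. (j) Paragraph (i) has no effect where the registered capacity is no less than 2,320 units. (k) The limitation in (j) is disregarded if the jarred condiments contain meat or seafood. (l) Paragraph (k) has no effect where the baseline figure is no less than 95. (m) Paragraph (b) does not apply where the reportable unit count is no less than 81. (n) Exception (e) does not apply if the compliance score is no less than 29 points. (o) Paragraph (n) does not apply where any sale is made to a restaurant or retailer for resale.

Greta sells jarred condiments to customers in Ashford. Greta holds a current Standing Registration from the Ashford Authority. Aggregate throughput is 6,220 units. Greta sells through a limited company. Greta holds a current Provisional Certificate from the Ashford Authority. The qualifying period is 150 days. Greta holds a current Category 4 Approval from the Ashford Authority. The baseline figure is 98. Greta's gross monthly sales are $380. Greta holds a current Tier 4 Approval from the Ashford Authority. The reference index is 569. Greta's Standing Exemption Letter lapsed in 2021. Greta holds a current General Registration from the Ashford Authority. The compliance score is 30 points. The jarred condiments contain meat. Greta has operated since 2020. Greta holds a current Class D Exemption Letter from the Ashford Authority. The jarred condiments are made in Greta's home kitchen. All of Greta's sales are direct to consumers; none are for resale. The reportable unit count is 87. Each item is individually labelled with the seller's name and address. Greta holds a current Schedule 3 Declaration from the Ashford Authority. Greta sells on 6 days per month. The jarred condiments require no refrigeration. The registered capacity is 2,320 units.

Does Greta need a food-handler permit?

Exception (a)'s conditions are all satisfied: a current Standing Registration is held; a current Schedule 3 Declaration is held; aggregate throughput is 6,220 units, less than the 6,400 units limit. But: (f) operates against (a): the qualifying period is 150 days, below the 160 days limit. (g) is engaged (the reference index is 569, meeting the 556 threshold), but is set aside by (h): (h) operates against (g): a current Tier 4 Approval is held. (i) would limit (h) — a current Class D Exemption Letter is held — but (j) sets (i) aside: (j) operates against (i): the registered capacity is 2,320 units, meeting the 2,320 units threshold. (k) would limit (j) — the jarred condiments contain meat — but (l) sets (k) aside: (l) operates against (k): the baseline figure is 98, meeting the 95 threshold. Exception (a) does not apply.
Exception (b): a current Category 4 Approval is held; items are individually labelled — every condition holds. However, paragraph (m) must be considered: (m) operates — the reportable unit count is 87, meeting the 81 threshold. (b) is therefore removed.
Exception (c) does not apply: gross monthly sales are $380, not under $350.
Exception (d) fails — the seller operates through a limited company.
Exception (e) fails — no current Standing Exemption Letter is held.
No exception is made out. Greta falls within the general rule.

Yes — Greta must hold a food-handler permit.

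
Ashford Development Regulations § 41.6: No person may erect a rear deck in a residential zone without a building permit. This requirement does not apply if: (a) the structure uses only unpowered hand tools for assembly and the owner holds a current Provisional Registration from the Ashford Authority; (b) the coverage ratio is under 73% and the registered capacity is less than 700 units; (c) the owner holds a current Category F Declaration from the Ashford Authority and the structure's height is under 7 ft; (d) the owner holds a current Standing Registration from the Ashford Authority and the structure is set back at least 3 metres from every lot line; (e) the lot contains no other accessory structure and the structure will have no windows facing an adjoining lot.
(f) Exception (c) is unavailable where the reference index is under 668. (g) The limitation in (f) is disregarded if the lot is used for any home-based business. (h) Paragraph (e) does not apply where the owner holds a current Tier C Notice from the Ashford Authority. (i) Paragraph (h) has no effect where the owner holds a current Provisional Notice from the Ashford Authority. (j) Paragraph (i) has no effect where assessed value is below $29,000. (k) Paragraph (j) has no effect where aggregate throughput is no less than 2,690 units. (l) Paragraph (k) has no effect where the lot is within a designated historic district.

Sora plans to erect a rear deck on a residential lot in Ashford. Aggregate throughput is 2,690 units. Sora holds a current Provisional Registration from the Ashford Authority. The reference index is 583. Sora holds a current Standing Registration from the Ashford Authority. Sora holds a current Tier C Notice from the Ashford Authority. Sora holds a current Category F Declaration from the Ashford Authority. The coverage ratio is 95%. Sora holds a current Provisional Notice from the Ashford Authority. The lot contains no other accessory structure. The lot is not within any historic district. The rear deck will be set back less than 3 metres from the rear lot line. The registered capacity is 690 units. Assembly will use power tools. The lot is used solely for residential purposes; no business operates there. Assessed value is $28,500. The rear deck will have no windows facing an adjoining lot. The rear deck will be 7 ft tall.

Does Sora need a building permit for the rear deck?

No — exception (e) applies; Sora does not need a building permit.

Exception (a) fails — assembly uses power tools.
Exception (b) does not apply: the coverage ratio is 95%, not under 73%.
Exception (c) requires that the structure's height is under 7 ft; but the structure's height is 7 ft, not under 7 ft, so (c) is unavailable.
Exception (d) fails — the rear setback is under 3 m.
Exception (e) is satisfied on its face — the lot has no other accessory structure; no windows face an adjoining lot. Applying paragraphs (h)–(l): (h) operates (a current Tier C Notice is held), but is itself disapplied by (i): (i) applies — a current Provisional Notice is held. (j) applies (assessed value is $28,500, below the $29,000 limit), but is displaced by (k): (k) is engaged — aggregate throughput is 2,690 units, meeting the 2,690 units threshold. (l), which would lift (k), is not triggered — the lot is not in a historic district. So (e) applies.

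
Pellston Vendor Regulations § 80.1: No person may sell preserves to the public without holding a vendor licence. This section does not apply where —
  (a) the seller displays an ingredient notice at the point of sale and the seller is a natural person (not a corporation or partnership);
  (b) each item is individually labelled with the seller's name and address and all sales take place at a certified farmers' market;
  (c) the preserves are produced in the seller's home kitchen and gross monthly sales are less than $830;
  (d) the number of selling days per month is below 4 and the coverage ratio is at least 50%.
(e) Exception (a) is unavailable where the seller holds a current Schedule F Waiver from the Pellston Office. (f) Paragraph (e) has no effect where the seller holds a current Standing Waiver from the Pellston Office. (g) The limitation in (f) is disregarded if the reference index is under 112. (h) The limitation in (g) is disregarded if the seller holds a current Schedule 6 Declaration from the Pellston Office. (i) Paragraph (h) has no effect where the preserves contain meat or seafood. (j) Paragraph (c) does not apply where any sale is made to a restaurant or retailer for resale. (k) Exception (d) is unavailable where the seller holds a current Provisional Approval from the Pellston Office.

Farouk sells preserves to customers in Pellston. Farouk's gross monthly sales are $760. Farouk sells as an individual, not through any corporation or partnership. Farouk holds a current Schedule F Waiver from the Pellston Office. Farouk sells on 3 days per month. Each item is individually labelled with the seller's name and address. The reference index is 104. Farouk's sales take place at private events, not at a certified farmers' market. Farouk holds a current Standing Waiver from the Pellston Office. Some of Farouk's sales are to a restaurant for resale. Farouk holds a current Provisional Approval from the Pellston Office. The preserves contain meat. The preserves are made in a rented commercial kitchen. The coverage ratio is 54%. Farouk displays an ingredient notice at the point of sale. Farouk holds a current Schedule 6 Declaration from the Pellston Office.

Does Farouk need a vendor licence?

Yes — Farouk must hold a vendor licence.

Exception (a) is satisfied on its face — an ingredient notice is displayed; the seller is a natural person. But: (e) operates — a current Schedule F Waiver is held. (f) would limit (e) — a current Standing Waiver is held — but (g) sets (f) aside: (g) operates against (f): the reference index is 104, under the 112 limit. (h) is triggered (a current Schedule 6 Declaration is held), but is displaced by (i): (i) applies — the preserves contain meat. (a) is therefore removed.
Exception (b) requires that all sales take place at a certified farmers' market; but sales are at private events, not a certified farmers' market, so (b) is unavailable.
Exception (c) fails — the preserves are made in a commercial kitchen, not a home kitchen.
Exception (d)'s conditions are all satisfied: the number of selling days per month is 3, below the 4 limit; the coverage ratio is 54%, meeting the 50% threshold. But: (k) operates against (d): a current Provisional Approval is held. Exception (d) does not apply.
No exception is made out. Farouk falls within the general rule.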